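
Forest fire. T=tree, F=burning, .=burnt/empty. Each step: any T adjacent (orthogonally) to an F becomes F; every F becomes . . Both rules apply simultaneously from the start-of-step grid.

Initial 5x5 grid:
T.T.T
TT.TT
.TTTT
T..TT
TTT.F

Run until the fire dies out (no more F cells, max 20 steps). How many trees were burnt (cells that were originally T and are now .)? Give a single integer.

Answer: 12

Derivation:
Step 1: +1 fires, +1 burnt (F count now 1)
Step 2: +2 fires, +1 burnt (F count now 2)
Step 3: +2 fires, +2 burnt (F count now 2)
Step 4: +3 fires, +2 burnt (F count now 3)
Step 5: +1 fires, +3 burnt (F count now 1)
Step 6: +1 fires, +1 burnt (F count now 1)
Step 7: +1 fires, +1 burnt (F count now 1)
Step 8: +1 fires, +1 burnt (F count now 1)
Step 9: +0 fires, +1 burnt (F count now 0)
Fire out after step 9
Initially T: 17, now '.': 20
Total burnt (originally-T cells now '.'): 12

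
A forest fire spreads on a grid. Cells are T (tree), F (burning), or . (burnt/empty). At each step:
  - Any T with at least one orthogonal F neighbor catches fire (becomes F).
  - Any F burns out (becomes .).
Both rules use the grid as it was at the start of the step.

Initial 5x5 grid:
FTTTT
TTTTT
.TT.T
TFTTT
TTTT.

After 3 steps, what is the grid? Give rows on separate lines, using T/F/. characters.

Step 1: 6 trees catch fire, 2 burn out
  .FTTT
  FTTTT
  .FT.T
  F.FTT
  TFTT.
Step 2: 6 trees catch fire, 6 burn out
  ..FTT
  .FTTT
  ..F.T
  ...FT
  F.FT.
Step 3: 4 trees catch fire, 6 burn out
  ...FT
  ..FTT
  ....T
  ....F
  ...F.

...FT
..FTT
....T
....F
...F.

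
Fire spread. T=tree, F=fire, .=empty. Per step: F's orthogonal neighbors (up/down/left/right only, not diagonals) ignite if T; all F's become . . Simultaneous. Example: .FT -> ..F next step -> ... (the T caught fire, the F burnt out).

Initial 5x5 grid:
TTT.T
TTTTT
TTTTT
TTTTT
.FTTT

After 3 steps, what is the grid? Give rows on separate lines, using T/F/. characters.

Step 1: 2 trees catch fire, 1 burn out
  TTT.T
  TTTTT
  TTTTT
  TFTTT
  ..FTT
Step 2: 4 trees catch fire, 2 burn out
  TTT.T
  TTTTT
  TFTTT
  F.FTT
  ...FT
Step 3: 5 trees catch fire, 4 burn out
  TTT.T
  TFTTT
  F.FTT
  ...FT
  ....F

TTT.T
TFTTT
F.FTT
...FT
....F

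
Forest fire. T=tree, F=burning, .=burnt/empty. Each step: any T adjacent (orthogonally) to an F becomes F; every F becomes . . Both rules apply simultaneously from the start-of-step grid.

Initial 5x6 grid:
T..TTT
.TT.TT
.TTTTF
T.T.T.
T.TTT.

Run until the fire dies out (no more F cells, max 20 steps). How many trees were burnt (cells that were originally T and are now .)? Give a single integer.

Answer: 16

Derivation:
Step 1: +2 fires, +1 burnt (F count now 2)
Step 2: +4 fires, +2 burnt (F count now 4)
Step 3: +3 fires, +4 burnt (F count now 3)
Step 4: +5 fires, +3 burnt (F count now 5)
Step 5: +2 fires, +5 burnt (F count now 2)
Step 6: +0 fires, +2 burnt (F count now 0)
Fire out after step 6
Initially T: 19, now '.': 27
Total burnt (originally-T cells now '.'): 16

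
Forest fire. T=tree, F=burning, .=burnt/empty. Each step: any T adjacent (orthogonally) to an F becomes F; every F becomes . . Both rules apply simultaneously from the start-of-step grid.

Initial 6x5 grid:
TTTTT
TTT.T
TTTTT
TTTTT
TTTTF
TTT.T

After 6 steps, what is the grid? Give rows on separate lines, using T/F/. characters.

Step 1: 3 trees catch fire, 1 burn out
  TTTTT
  TTT.T
  TTTTT
  TTTTF
  TTTF.
  TTT.F
Step 2: 3 trees catch fire, 3 burn out
  TTTTT
  TTT.T
  TTTTF
  TTTF.
  TTF..
  TTT..
Step 3: 5 trees catch fire, 3 burn out
  TTTTT
  TTT.F
  TTTF.
  TTF..
  TF...
  TTF..
Step 4: 5 trees catch fire, 5 burn out
  TTTTF
  TTT..
  TTF..
  TF...
  F....
  TF...
Step 5: 5 trees catch fire, 5 burn out
  TTTF.
  TTF..
  TF...
  F....
  .....
  F....
Step 6: 3 trees catch fire, 5 burn out
  TTF..
  TF...
  F....
  .....
  .....
  .....

TTF..
TF...
F....
.....
.....
.....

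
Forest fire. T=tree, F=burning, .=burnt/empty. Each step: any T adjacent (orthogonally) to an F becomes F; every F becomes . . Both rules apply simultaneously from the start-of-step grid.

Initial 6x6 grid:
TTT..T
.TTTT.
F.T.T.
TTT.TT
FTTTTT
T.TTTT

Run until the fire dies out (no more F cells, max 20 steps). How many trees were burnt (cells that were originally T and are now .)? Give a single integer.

Step 1: +3 fires, +2 burnt (F count now 3)
Step 2: +2 fires, +3 burnt (F count now 2)
Step 3: +3 fires, +2 burnt (F count now 3)
Step 4: +3 fires, +3 burnt (F count now 3)
Step 5: +4 fires, +3 burnt (F count now 4)
Step 6: +6 fires, +4 burnt (F count now 6)
Step 7: +2 fires, +6 burnt (F count now 2)
Step 8: +1 fires, +2 burnt (F count now 1)
Step 9: +0 fires, +1 burnt (F count now 0)
Fire out after step 9
Initially T: 25, now '.': 35
Total burnt (originally-T cells now '.'): 24

Answer: 24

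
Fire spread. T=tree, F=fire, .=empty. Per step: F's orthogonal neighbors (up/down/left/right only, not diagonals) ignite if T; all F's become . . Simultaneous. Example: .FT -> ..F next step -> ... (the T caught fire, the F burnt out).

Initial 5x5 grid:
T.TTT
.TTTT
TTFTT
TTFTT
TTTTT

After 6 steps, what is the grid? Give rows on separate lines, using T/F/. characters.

Step 1: 6 trees catch fire, 2 burn out
  T.TTT
  .TFTT
  TF.FT
  TF.FT
  TTFTT
Step 2: 9 trees catch fire, 6 burn out
  T.FTT
  .F.FT
  F...F
  F...F
  TF.FT
Step 3: 4 trees catch fire, 9 burn out
  T..FT
  ....F
  .....
  .....
  F...F
Step 4: 1 trees catch fire, 4 burn out
  T...F
  .....
  .....
  .....
  .....
Step 5: 0 trees catch fire, 1 burn out
  T....
  .....
  .....
  .....
  .....
Step 6: 0 trees catch fire, 0 burn out
  T....
  .....
  .....
  .....
  .....

T....
.....
.....
.....
.....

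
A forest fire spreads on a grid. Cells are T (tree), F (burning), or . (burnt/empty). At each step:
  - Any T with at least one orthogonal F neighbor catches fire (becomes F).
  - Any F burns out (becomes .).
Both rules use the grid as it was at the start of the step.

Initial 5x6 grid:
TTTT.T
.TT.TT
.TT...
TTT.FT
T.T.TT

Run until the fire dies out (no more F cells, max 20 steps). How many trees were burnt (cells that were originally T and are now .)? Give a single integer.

Answer: 3

Derivation:
Step 1: +2 fires, +1 burnt (F count now 2)
Step 2: +1 fires, +2 burnt (F count now 1)
Step 3: +0 fires, +1 burnt (F count now 0)
Fire out after step 3
Initially T: 19, now '.': 14
Total burnt (originally-T cells now '.'): 3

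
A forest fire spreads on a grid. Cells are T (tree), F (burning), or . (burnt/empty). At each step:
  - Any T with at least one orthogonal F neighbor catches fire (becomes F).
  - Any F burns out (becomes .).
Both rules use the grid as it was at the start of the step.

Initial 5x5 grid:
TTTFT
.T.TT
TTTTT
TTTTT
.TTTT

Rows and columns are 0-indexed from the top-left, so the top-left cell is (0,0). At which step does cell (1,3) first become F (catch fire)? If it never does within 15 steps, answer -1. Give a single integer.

Step 1: cell (1,3)='F' (+3 fires, +1 burnt)
  -> target ignites at step 1
Step 2: cell (1,3)='.' (+3 fires, +3 burnt)
Step 3: cell (1,3)='.' (+5 fires, +3 burnt)
Step 4: cell (1,3)='.' (+4 fires, +5 burnt)
Step 5: cell (1,3)='.' (+4 fires, +4 burnt)
Step 6: cell (1,3)='.' (+2 fires, +4 burnt)
Step 7: cell (1,3)='.' (+0 fires, +2 burnt)
  fire out at step 7

1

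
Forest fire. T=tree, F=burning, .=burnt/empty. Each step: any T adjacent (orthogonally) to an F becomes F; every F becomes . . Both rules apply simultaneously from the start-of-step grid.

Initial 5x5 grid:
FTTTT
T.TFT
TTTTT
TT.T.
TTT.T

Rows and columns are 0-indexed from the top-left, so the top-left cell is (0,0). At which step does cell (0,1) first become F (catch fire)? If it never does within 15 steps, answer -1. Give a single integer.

Step 1: cell (0,1)='F' (+6 fires, +2 burnt)
  -> target ignites at step 1
Step 2: cell (0,1)='.' (+6 fires, +6 burnt)
Step 3: cell (0,1)='.' (+2 fires, +6 burnt)
Step 4: cell (0,1)='.' (+2 fires, +2 burnt)
Step 5: cell (0,1)='.' (+1 fires, +2 burnt)
Step 6: cell (0,1)='.' (+1 fires, +1 burnt)
Step 7: cell (0,1)='.' (+0 fires, +1 burnt)
  fire out at step 7

1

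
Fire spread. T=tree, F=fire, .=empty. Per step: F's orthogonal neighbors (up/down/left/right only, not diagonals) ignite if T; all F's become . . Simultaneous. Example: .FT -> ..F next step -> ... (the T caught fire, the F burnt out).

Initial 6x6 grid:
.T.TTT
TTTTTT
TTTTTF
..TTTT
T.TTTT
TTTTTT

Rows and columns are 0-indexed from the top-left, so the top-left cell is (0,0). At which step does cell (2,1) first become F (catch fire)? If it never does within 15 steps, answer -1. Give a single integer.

Step 1: cell (2,1)='T' (+3 fires, +1 burnt)
Step 2: cell (2,1)='T' (+5 fires, +3 burnt)
Step 3: cell (2,1)='T' (+6 fires, +5 burnt)
Step 4: cell (2,1)='F' (+6 fires, +6 burnt)
  -> target ignites at step 4
Step 5: cell (2,1)='.' (+4 fires, +6 burnt)
Step 6: cell (2,1)='.' (+3 fires, +4 burnt)
Step 7: cell (2,1)='.' (+1 fires, +3 burnt)
Step 8: cell (2,1)='.' (+1 fires, +1 burnt)
Step 9: cell (2,1)='.' (+1 fires, +1 burnt)
Step 10: cell (2,1)='.' (+0 fires, +1 burnt)
  fire out at step 10

4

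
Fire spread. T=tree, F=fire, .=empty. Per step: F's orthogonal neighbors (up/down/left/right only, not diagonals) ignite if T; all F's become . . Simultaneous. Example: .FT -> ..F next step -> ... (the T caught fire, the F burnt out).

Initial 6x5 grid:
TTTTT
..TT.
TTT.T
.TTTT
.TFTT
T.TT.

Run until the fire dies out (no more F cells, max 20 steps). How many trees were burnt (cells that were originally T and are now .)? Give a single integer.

Step 1: +4 fires, +1 burnt (F count now 4)
Step 2: +5 fires, +4 burnt (F count now 5)
Step 3: +3 fires, +5 burnt (F count now 3)
Step 4: +4 fires, +3 burnt (F count now 4)
Step 5: +2 fires, +4 burnt (F count now 2)
Step 6: +2 fires, +2 burnt (F count now 2)
Step 7: +0 fires, +2 burnt (F count now 0)
Fire out after step 7
Initially T: 21, now '.': 29
Total burnt (originally-T cells now '.'): 20

Answer: 20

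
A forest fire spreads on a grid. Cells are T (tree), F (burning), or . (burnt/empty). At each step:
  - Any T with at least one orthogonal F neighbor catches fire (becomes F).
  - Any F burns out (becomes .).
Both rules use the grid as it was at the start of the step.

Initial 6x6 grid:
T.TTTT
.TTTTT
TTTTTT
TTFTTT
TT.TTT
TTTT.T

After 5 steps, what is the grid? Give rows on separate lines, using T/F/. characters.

Step 1: 3 trees catch fire, 1 burn out
  T.TTTT
  .TTTTT
  TTFTTT
  TF.FTT
  TT.TTT
  TTTT.T
Step 2: 7 trees catch fire, 3 burn out
  T.TTTT
  .TFTTT
  TF.FTT
  F...FT
  TF.FTT
  TTTT.T
Step 3: 10 trees catch fire, 7 burn out
  T.FTTT
  .F.FTT
  F...FT
  .....F
  F...FT
  TFTF.T
Step 4: 6 trees catch fire, 10 burn out
  T..FTT
  ....FT
  .....F
  ......
  .....F
  F.F..T
Step 5: 3 trees catch fire, 6 burn out
  T...FT
  .....F
  ......
  ......
  ......
  .....F

T...FT
.....F
......
......
......
.....F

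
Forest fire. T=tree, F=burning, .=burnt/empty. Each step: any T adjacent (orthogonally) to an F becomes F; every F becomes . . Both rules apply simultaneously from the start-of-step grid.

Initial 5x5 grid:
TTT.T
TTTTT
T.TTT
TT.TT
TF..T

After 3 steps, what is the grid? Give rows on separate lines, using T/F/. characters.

Step 1: 2 trees catch fire, 1 burn out
  TTT.T
  TTTTT
  T.TTT
  TF.TT
  F...T
Step 2: 1 trees catch fire, 2 burn out
  TTT.T
  TTTTT
  T.TTT
  F..TT
  ....T
Step 3: 1 trees catch fire, 1 burn out
  TTT.T
  TTTTT
  F.TTT
  ...TT
  ....T

TTT.T
TTTTT
F.TTT
...TT
....T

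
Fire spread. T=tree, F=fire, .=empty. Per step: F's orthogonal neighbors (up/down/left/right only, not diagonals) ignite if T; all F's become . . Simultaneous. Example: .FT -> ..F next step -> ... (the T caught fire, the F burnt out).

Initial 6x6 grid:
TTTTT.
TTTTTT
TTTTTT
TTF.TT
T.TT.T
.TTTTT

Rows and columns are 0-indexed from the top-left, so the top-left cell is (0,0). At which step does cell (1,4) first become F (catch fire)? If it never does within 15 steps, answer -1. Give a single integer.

Step 1: cell (1,4)='T' (+3 fires, +1 burnt)
Step 2: cell (1,4)='T' (+6 fires, +3 burnt)
Step 3: cell (1,4)='T' (+8 fires, +6 burnt)
Step 4: cell (1,4)='F' (+7 fires, +8 burnt)
  -> target ignites at step 4
Step 5: cell (1,4)='.' (+5 fires, +7 burnt)
Step 6: cell (1,4)='.' (+1 fires, +5 burnt)
Step 7: cell (1,4)='.' (+0 fires, +1 burnt)
  fire out at step 7

4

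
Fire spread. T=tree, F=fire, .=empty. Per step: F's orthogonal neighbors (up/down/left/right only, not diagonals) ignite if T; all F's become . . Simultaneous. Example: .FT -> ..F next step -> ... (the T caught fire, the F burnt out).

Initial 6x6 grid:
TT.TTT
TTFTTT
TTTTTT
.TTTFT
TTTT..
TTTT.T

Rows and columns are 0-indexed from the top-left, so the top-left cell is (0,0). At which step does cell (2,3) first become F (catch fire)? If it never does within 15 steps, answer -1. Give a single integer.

Step 1: cell (2,3)='T' (+6 fires, +2 burnt)
Step 2: cell (2,3)='F' (+9 fires, +6 burnt)
  -> target ignites at step 2
Step 3: cell (2,3)='.' (+7 fires, +9 burnt)
Step 4: cell (2,3)='.' (+3 fires, +7 burnt)
Step 5: cell (2,3)='.' (+2 fires, +3 burnt)
Step 6: cell (2,3)='.' (+1 fires, +2 burnt)
Step 7: cell (2,3)='.' (+0 fires, +1 burnt)
  fire out at step 7

2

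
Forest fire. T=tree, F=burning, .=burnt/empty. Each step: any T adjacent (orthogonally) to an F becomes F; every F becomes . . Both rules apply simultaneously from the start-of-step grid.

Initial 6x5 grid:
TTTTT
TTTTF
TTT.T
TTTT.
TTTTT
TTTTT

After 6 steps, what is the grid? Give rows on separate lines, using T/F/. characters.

Step 1: 3 trees catch fire, 1 burn out
  TTTTF
  TTTF.
  TTT.F
  TTTT.
  TTTTT
  TTTTT
Step 2: 2 trees catch fire, 3 burn out
  TTTF.
  TTF..
  TTT..
  TTTT.
  TTTTT
  TTTTT
Step 3: 3 trees catch fire, 2 burn out
  TTF..
  TF...
  TTF..
  TTTT.
  TTTTT
  TTTTT
Step 4: 4 trees catch fire, 3 burn out
  TF...
  F....
  TF...
  TTFT.
  TTTTT
  TTTTT
Step 5: 5 trees catch fire, 4 burn out
  F....
  .....
  F....
  TF.F.
  TTFTT
  TTTTT
Step 6: 4 trees catch fire, 5 burn out
  .....
  .....
  .....
  F....
  TF.FT
  TTFTT

.....
.....
.....
F....
TF.FT
TTFTT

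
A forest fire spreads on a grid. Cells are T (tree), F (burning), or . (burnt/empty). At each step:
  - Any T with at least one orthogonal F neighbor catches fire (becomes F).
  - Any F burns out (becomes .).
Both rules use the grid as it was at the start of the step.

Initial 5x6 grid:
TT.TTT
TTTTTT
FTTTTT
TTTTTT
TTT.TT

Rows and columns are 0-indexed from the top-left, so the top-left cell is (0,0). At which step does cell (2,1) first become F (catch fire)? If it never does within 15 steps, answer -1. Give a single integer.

Step 1: cell (2,1)='F' (+3 fires, +1 burnt)
  -> target ignites at step 1
Step 2: cell (2,1)='.' (+5 fires, +3 burnt)
Step 3: cell (2,1)='.' (+5 fires, +5 burnt)
Step 4: cell (2,1)='.' (+4 fires, +5 burnt)
Step 5: cell (2,1)='.' (+4 fires, +4 burnt)
Step 6: cell (2,1)='.' (+4 fires, +4 burnt)
Step 7: cell (2,1)='.' (+2 fires, +4 burnt)
Step 8: cell (2,1)='.' (+0 fires, +2 burnt)
  fire out at step 8

1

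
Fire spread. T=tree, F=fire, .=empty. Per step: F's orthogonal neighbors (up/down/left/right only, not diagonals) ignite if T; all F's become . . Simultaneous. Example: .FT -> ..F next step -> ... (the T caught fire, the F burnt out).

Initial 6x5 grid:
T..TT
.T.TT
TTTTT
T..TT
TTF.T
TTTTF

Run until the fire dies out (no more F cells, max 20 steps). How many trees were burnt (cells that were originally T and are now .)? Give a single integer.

Step 1: +4 fires, +2 burnt (F count now 4)
Step 2: +3 fires, +4 burnt (F count now 3)
Step 3: +4 fires, +3 burnt (F count now 4)
Step 4: +3 fires, +4 burnt (F count now 3)
Step 5: +4 fires, +3 burnt (F count now 4)
Step 6: +2 fires, +4 burnt (F count now 2)
Step 7: +0 fires, +2 burnt (F count now 0)
Fire out after step 7
Initially T: 21, now '.': 29
Total burnt (originally-T cells now '.'): 20

Answer: 20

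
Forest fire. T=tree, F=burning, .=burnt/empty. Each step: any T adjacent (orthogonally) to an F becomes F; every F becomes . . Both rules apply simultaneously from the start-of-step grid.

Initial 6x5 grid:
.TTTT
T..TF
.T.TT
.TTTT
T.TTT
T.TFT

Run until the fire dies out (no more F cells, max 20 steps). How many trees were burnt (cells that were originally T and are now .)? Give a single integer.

Answer: 17

Derivation:
Step 1: +6 fires, +2 burnt (F count now 6)
Step 2: +6 fires, +6 burnt (F count now 6)
Step 3: +2 fires, +6 burnt (F count now 2)
Step 4: +2 fires, +2 burnt (F count now 2)
Step 5: +1 fires, +2 burnt (F count now 1)
Step 6: +0 fires, +1 burnt (F count now 0)
Fire out after step 6
Initially T: 20, now '.': 27
Total burnt (originally-T cells now '.'): 17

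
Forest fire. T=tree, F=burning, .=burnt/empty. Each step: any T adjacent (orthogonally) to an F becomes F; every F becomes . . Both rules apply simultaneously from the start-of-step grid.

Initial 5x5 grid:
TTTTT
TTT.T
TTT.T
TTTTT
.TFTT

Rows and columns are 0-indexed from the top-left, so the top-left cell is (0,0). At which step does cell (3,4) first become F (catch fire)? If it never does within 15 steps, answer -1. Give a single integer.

Step 1: cell (3,4)='T' (+3 fires, +1 burnt)
Step 2: cell (3,4)='T' (+4 fires, +3 burnt)
Step 3: cell (3,4)='F' (+4 fires, +4 burnt)
  -> target ignites at step 3
Step 4: cell (3,4)='.' (+4 fires, +4 burnt)
Step 5: cell (3,4)='.' (+4 fires, +4 burnt)
Step 6: cell (3,4)='.' (+2 fires, +4 burnt)
Step 7: cell (3,4)='.' (+0 fires, +2 burnt)
  fire out at step 7

3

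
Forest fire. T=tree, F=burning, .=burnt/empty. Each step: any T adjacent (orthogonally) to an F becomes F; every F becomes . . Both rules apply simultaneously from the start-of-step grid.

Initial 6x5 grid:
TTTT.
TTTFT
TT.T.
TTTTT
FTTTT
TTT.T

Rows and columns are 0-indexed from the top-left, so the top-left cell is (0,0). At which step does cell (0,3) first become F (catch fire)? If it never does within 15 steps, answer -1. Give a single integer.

Step 1: cell (0,3)='F' (+7 fires, +2 burnt)
  -> target ignites at step 1
Step 2: cell (0,3)='.' (+7 fires, +7 burnt)
Step 3: cell (0,3)='.' (+7 fires, +7 burnt)
Step 4: cell (0,3)='.' (+2 fires, +7 burnt)
Step 5: cell (0,3)='.' (+1 fires, +2 burnt)
Step 6: cell (0,3)='.' (+0 fires, +1 burnt)
  fire out at step 6

1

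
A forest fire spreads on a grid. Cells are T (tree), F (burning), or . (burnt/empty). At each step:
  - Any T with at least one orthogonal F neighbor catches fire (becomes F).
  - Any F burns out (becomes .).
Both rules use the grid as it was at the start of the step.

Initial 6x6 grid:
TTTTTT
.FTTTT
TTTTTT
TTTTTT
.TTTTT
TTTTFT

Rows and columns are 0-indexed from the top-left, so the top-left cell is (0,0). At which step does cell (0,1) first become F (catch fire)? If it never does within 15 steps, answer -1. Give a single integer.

Step 1: cell (0,1)='F' (+6 fires, +2 burnt)
  -> target ignites at step 1
Step 2: cell (0,1)='.' (+10 fires, +6 burnt)
Step 3: cell (0,1)='.' (+11 fires, +10 burnt)
Step 4: cell (0,1)='.' (+4 fires, +11 burnt)
Step 5: cell (0,1)='.' (+1 fires, +4 burnt)
Step 6: cell (0,1)='.' (+0 fires, +1 burnt)
  fire out at step 6

1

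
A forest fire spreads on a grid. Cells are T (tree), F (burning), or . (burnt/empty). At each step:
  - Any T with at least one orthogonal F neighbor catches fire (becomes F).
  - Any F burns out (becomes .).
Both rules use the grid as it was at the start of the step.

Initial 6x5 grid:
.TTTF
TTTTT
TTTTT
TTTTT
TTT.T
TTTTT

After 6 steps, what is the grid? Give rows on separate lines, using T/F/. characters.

Step 1: 2 trees catch fire, 1 burn out
  .TTF.
  TTTTF
  TTTTT
  TTTTT
  TTT.T
  TTTTT
Step 2: 3 trees catch fire, 2 burn out
  .TF..
  TTTF.
  TTTTF
  TTTTT
  TTT.T
  TTTTT
Step 3: 4 trees catch fire, 3 burn out
  .F...
  TTF..
  TTTF.
  TTTTF
  TTT.T
  TTTTT
Step 4: 4 trees catch fire, 4 burn out
  .....
  TF...
  TTF..
  TTTF.
  TTT.F
  TTTTT
Step 5: 4 trees catch fire, 4 burn out
  .....
  F....
  TF...
  TTF..
  TTT..
  TTTTF
Step 6: 4 trees catch fire, 4 burn out
  .....
  .....
  F....
  TF...
  TTF..
  TTTF.

.....
.....
F....
TF...
TTF..
TTTF.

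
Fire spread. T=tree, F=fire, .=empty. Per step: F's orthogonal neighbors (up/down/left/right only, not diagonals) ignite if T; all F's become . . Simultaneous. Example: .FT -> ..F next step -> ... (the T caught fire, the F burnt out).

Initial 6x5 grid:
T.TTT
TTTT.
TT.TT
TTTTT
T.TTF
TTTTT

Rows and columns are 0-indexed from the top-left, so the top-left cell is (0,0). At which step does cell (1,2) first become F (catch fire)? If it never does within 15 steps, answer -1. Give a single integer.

Step 1: cell (1,2)='T' (+3 fires, +1 burnt)
Step 2: cell (1,2)='T' (+4 fires, +3 burnt)
Step 3: cell (1,2)='T' (+3 fires, +4 burnt)
Step 4: cell (1,2)='T' (+3 fires, +3 burnt)
Step 5: cell (1,2)='F' (+5 fires, +3 burnt)
  -> target ignites at step 5
Step 6: cell (1,2)='.' (+5 fires, +5 burnt)
Step 7: cell (1,2)='.' (+1 fires, +5 burnt)
Step 8: cell (1,2)='.' (+1 fires, +1 burnt)
Step 9: cell (1,2)='.' (+0 fires, +1 burnt)
  fire out at step 9

5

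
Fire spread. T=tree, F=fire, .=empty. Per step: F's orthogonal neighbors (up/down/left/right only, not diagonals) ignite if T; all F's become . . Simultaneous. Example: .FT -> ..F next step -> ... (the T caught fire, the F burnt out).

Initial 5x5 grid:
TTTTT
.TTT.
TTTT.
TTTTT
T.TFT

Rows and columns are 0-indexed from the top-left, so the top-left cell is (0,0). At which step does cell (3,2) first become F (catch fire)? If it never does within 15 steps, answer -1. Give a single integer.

Step 1: cell (3,2)='T' (+3 fires, +1 burnt)
Step 2: cell (3,2)='F' (+3 fires, +3 burnt)
  -> target ignites at step 2
Step 3: cell (3,2)='.' (+3 fires, +3 burnt)
Step 4: cell (3,2)='.' (+4 fires, +3 burnt)
Step 5: cell (3,2)='.' (+5 fires, +4 burnt)
Step 6: cell (3,2)='.' (+1 fires, +5 burnt)
Step 7: cell (3,2)='.' (+1 fires, +1 burnt)
Step 8: cell (3,2)='.' (+0 fires, +1 burnt)
  fire out at step 8

2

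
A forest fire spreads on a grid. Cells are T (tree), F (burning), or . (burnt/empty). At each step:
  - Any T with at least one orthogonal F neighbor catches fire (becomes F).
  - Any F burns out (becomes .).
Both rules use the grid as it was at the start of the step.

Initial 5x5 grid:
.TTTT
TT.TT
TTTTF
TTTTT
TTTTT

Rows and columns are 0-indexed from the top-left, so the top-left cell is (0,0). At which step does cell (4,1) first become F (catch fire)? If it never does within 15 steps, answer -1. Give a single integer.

Step 1: cell (4,1)='T' (+3 fires, +1 burnt)
Step 2: cell (4,1)='T' (+5 fires, +3 burnt)
Step 3: cell (4,1)='T' (+4 fires, +5 burnt)
Step 4: cell (4,1)='T' (+5 fires, +4 burnt)
Step 5: cell (4,1)='F' (+4 fires, +5 burnt)
  -> target ignites at step 5
Step 6: cell (4,1)='.' (+1 fires, +4 burnt)
Step 7: cell (4,1)='.' (+0 fires, +1 burnt)
  fire out at step 7

5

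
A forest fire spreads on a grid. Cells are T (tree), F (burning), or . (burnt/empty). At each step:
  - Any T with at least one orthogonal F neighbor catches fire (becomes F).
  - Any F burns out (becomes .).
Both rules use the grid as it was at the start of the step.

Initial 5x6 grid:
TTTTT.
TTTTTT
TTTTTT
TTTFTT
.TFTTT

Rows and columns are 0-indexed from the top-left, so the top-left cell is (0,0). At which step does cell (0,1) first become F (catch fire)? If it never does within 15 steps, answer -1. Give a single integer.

Step 1: cell (0,1)='T' (+5 fires, +2 burnt)
Step 2: cell (0,1)='T' (+6 fires, +5 burnt)
Step 3: cell (0,1)='T' (+7 fires, +6 burnt)
Step 4: cell (0,1)='T' (+5 fires, +7 burnt)
Step 5: cell (0,1)='F' (+2 fires, +5 burnt)
  -> target ignites at step 5
Step 6: cell (0,1)='.' (+1 fires, +2 burnt)
Step 7: cell (0,1)='.' (+0 fires, +1 burnt)
  fire out at step 7

5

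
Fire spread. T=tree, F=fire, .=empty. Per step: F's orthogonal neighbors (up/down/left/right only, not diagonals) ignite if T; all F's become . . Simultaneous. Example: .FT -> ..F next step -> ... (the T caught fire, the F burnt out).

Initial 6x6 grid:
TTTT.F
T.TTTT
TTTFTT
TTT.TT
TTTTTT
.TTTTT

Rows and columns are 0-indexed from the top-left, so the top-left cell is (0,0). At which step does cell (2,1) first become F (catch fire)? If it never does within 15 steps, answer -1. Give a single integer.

Step 1: cell (2,1)='T' (+4 fires, +2 burnt)
Step 2: cell (2,1)='F' (+7 fires, +4 burnt)
  -> target ignites at step 2
Step 3: cell (2,1)='.' (+6 fires, +7 burnt)
Step 4: cell (2,1)='.' (+8 fires, +6 burnt)
Step 5: cell (2,1)='.' (+5 fires, +8 burnt)
Step 6: cell (2,1)='.' (+0 fires, +5 burnt)
  fire out at step 6

2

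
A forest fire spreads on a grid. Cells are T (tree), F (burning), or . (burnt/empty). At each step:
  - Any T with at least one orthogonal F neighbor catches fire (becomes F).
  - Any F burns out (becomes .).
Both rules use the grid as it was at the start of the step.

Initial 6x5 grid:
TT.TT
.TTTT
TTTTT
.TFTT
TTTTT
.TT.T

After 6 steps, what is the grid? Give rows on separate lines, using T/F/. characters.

Step 1: 4 trees catch fire, 1 burn out
  TT.TT
  .TTTT
  TTFTT
  .F.FT
  TTFTT
  .TT.T
Step 2: 7 trees catch fire, 4 burn out
  TT.TT
  .TFTT
  TF.FT
  ....F
  TF.FT
  .TF.T
Step 3: 7 trees catch fire, 7 burn out
  TT.TT
  .F.FT
  F...F
  .....
  F...F
  .F..T
Step 4: 4 trees catch fire, 7 burn out
  TF.FT
  ....F
  .....
  .....
  .....
  ....F
Step 5: 2 trees catch fire, 4 burn out
  F...F
  .....
  .....
  .....
  .....
  .....
Step 6: 0 trees catch fire, 2 burn out
  .....
  .....
  .....
  .....
  .....
  .....

.....
.....
.....
.....
.....
.....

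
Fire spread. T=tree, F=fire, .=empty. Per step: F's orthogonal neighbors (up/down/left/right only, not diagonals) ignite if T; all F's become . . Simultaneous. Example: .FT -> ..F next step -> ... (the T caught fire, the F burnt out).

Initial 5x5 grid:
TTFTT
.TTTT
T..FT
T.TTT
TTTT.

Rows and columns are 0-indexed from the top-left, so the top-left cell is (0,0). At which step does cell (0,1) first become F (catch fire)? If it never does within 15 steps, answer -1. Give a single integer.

Step 1: cell (0,1)='F' (+6 fires, +2 burnt)
  -> target ignites at step 1
Step 2: cell (0,1)='.' (+7 fires, +6 burnt)
Step 3: cell (0,1)='.' (+1 fires, +7 burnt)
Step 4: cell (0,1)='.' (+1 fires, +1 burnt)
Step 5: cell (0,1)='.' (+1 fires, +1 burnt)
Step 6: cell (0,1)='.' (+1 fires, +1 burnt)
Step 7: cell (0,1)='.' (+1 fires, +1 burnt)
Step 8: cell (0,1)='.' (+0 fires, +1 burnt)
  fire out at step 8

1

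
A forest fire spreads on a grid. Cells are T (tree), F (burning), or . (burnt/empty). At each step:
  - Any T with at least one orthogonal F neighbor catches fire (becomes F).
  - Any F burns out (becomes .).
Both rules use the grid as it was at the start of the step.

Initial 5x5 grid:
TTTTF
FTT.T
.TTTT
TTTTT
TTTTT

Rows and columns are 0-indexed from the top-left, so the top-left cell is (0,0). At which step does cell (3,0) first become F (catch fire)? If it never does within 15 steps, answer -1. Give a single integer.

Step 1: cell (3,0)='T' (+4 fires, +2 burnt)
Step 2: cell (3,0)='T' (+5 fires, +4 burnt)
Step 3: cell (3,0)='T' (+4 fires, +5 burnt)
Step 4: cell (3,0)='F' (+5 fires, +4 burnt)
  -> target ignites at step 4
Step 5: cell (3,0)='.' (+3 fires, +5 burnt)
Step 6: cell (3,0)='.' (+0 fires, +3 burnt)
  fire out at step 6

4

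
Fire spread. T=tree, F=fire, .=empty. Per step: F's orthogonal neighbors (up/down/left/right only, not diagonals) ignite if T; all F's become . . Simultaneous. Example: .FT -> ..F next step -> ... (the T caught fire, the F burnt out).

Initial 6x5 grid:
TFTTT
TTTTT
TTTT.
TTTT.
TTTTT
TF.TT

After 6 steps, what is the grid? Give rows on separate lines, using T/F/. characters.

Step 1: 5 trees catch fire, 2 burn out
  F.FTT
  TFTTT
  TTTT.
  TTTT.
  TFTTT
  F..TT
Step 2: 7 trees catch fire, 5 burn out
  ...FT
  F.FTT
  TFTT.
  TFTT.
  F.FTT
  ...TT
Step 3: 7 trees catch fire, 7 burn out
  ....F
  ...FT
  F.FT.
  F.FT.
  ...FT
  ...TT
Step 4: 5 trees catch fire, 7 burn out
  .....
  ....F
  ...F.
  ...F.
  ....F
  ...FT
Step 5: 1 trees catch fire, 5 burn out
  .....
  .....
  .....
  .....
  .....
  ....F
Step 6: 0 trees catch fire, 1 burn out
  .....
  .....
  .....
  .....
  .....
  .....

.....
.....
.....
.....
.....
.....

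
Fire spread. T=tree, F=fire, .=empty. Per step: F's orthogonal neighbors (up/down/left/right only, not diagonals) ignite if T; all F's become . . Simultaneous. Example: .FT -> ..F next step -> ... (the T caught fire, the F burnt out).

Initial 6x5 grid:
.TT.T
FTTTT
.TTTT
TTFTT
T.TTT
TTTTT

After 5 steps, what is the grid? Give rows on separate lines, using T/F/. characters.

Step 1: 5 trees catch fire, 2 burn out
  .TT.T
  .FTTT
  .TFTT
  TF.FT
  T.FTT
  TTTTT
Step 2: 8 trees catch fire, 5 burn out
  .FT.T
  ..FTT
  .F.FT
  F...F
  T..FT
  TTFTT
Step 3: 7 trees catch fire, 8 burn out
  ..F.T
  ...FT
  ....F
  .....
  F...F
  TF.FT
Step 4: 3 trees catch fire, 7 burn out
  ....T
  ....F
  .....
  .....
  .....
  F...F
Step 5: 1 trees catch fire, 3 burn out
  ....F
  .....
  .....
  .....
  .....
  .....

....F
.....
.....
.....
.....
.....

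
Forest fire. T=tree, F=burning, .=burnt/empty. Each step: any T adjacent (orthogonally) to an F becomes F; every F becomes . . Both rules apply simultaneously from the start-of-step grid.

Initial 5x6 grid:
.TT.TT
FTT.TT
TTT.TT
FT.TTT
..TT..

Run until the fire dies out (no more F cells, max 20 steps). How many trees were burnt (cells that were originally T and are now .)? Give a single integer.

Answer: 8

Derivation:
Step 1: +3 fires, +2 burnt (F count now 3)
Step 2: +3 fires, +3 burnt (F count now 3)
Step 3: +2 fires, +3 burnt (F count now 2)
Step 4: +0 fires, +2 burnt (F count now 0)
Fire out after step 4
Initially T: 19, now '.': 19
Total burnt (originally-T cells now '.'): 8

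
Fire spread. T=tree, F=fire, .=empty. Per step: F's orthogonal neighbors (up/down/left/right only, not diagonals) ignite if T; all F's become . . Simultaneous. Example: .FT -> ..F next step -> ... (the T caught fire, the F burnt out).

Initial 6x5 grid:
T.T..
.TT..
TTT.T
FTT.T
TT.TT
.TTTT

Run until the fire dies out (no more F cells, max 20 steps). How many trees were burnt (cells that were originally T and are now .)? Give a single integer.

Answer: 18

Derivation:
Step 1: +3 fires, +1 burnt (F count now 3)
Step 2: +3 fires, +3 burnt (F count now 3)
Step 3: +3 fires, +3 burnt (F count now 3)
Step 4: +2 fires, +3 burnt (F count now 2)
Step 5: +2 fires, +2 burnt (F count now 2)
Step 6: +2 fires, +2 burnt (F count now 2)
Step 7: +1 fires, +2 burnt (F count now 1)
Step 8: +1 fires, +1 burnt (F count now 1)
Step 9: +1 fires, +1 burnt (F count now 1)
Step 10: +0 fires, +1 burnt (F count now 0)
Fire out after step 10
Initially T: 19, now '.': 29
Total burnt (originally-T cells now '.'): 18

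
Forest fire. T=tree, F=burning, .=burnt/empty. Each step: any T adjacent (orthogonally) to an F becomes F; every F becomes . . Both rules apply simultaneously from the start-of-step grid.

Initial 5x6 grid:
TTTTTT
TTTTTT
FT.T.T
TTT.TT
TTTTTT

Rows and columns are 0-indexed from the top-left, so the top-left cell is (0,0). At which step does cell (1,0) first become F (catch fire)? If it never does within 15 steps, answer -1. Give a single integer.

Step 1: cell (1,0)='F' (+3 fires, +1 burnt)
  -> target ignites at step 1
Step 2: cell (1,0)='.' (+4 fires, +3 burnt)
Step 3: cell (1,0)='.' (+4 fires, +4 burnt)
Step 4: cell (1,0)='.' (+3 fires, +4 burnt)
Step 5: cell (1,0)='.' (+4 fires, +3 burnt)
Step 6: cell (1,0)='.' (+3 fires, +4 burnt)
Step 7: cell (1,0)='.' (+4 fires, +3 burnt)
Step 8: cell (1,0)='.' (+1 fires, +4 burnt)
Step 9: cell (1,0)='.' (+0 fires, +1 burnt)
  fire out at step 9

1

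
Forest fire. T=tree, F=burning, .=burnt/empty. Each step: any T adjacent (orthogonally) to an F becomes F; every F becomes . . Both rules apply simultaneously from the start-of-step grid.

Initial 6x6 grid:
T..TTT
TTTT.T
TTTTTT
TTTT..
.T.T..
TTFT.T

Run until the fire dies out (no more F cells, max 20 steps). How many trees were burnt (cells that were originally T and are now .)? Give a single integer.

Step 1: +2 fires, +1 burnt (F count now 2)
Step 2: +3 fires, +2 burnt (F count now 3)
Step 3: +2 fires, +3 burnt (F count now 2)
Step 4: +4 fires, +2 burnt (F count now 4)
Step 5: +5 fires, +4 burnt (F count now 5)
Step 6: +4 fires, +5 burnt (F count now 4)
Step 7: +3 fires, +4 burnt (F count now 3)
Step 8: +1 fires, +3 burnt (F count now 1)
Step 9: +0 fires, +1 burnt (F count now 0)
Fire out after step 9
Initially T: 25, now '.': 35
Total burnt (originally-T cells now '.'): 24

Answer: 24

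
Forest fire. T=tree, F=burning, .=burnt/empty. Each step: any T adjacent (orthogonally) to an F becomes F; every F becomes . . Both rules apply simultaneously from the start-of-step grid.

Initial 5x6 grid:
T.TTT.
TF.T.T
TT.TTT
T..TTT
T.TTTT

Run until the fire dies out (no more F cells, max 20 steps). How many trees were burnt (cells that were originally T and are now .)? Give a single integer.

Step 1: +2 fires, +1 burnt (F count now 2)
Step 2: +2 fires, +2 burnt (F count now 2)
Step 3: +1 fires, +2 burnt (F count now 1)
Step 4: +1 fires, +1 burnt (F count now 1)
Step 5: +0 fires, +1 burnt (F count now 0)
Fire out after step 5
Initially T: 21, now '.': 15
Total burnt (originally-T cells now '.'): 6

Answer: 6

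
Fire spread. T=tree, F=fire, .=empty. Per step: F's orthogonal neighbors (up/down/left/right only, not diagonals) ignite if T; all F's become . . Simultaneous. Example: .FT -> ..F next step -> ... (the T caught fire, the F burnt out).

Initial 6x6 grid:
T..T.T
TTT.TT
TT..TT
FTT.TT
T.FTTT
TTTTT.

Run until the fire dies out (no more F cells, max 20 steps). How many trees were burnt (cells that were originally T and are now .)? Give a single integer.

Step 1: +6 fires, +2 burnt (F count now 6)
Step 2: +6 fires, +6 burnt (F count now 6)
Step 3: +5 fires, +6 burnt (F count now 5)
Step 4: +3 fires, +5 burnt (F count now 3)
Step 5: +2 fires, +3 burnt (F count now 2)
Step 6: +1 fires, +2 burnt (F count now 1)
Step 7: +1 fires, +1 burnt (F count now 1)
Step 8: +0 fires, +1 burnt (F count now 0)
Fire out after step 8
Initially T: 25, now '.': 35
Total burnt (originally-T cells now '.'): 24

Answer: 24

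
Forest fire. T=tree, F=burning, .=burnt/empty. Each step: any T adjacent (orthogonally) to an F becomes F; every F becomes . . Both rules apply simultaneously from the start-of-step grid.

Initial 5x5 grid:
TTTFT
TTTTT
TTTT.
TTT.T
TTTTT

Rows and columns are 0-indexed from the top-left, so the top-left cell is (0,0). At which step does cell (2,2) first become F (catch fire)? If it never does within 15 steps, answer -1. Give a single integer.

Step 1: cell (2,2)='T' (+3 fires, +1 burnt)
Step 2: cell (2,2)='T' (+4 fires, +3 burnt)
Step 3: cell (2,2)='F' (+3 fires, +4 burnt)
  -> target ignites at step 3
Step 4: cell (2,2)='.' (+3 fires, +3 burnt)
Step 5: cell (2,2)='.' (+3 fires, +3 burnt)
Step 6: cell (2,2)='.' (+3 fires, +3 burnt)
Step 7: cell (2,2)='.' (+2 fires, +3 burnt)
Step 8: cell (2,2)='.' (+1 fires, +2 burnt)
Step 9: cell (2,2)='.' (+0 fires, +1 burnt)
  fire out at step 9

3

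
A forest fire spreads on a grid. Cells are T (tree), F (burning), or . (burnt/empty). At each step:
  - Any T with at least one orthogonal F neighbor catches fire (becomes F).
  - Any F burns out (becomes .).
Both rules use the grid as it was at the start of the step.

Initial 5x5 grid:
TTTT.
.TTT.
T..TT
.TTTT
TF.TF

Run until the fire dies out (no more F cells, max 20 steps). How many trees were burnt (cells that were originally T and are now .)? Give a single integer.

Step 1: +4 fires, +2 burnt (F count now 4)
Step 2: +3 fires, +4 burnt (F count now 3)
Step 3: +1 fires, +3 burnt (F count now 1)
Step 4: +1 fires, +1 burnt (F count now 1)
Step 5: +2 fires, +1 burnt (F count now 2)
Step 6: +2 fires, +2 burnt (F count now 2)
Step 7: +1 fires, +2 burnt (F count now 1)
Step 8: +1 fires, +1 burnt (F count now 1)
Step 9: +0 fires, +1 burnt (F count now 0)
Fire out after step 9
Initially T: 16, now '.': 24
Total burnt (originally-T cells now '.'): 15

Answer: 15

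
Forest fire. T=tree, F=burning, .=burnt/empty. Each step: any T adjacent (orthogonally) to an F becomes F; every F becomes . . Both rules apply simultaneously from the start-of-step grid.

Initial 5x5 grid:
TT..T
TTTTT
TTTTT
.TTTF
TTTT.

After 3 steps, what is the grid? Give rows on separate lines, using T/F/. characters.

Step 1: 2 trees catch fire, 1 burn out
  TT..T
  TTTTT
  TTTTF
  .TTF.
  TTTT.
Step 2: 4 trees catch fire, 2 burn out
  TT..T
  TTTTF
  TTTF.
  .TF..
  TTTF.
Step 3: 5 trees catch fire, 4 burn out
  TT..F
  TTTF.
  TTF..
  .F...
  TTF..

TT..F
TTTF.
TTF..
.F...
TTF..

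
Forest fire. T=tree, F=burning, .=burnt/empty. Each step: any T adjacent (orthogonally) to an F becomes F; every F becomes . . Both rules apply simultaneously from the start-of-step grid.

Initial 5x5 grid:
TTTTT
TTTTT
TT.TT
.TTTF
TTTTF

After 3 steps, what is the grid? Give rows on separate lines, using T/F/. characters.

Step 1: 3 trees catch fire, 2 burn out
  TTTTT
  TTTTT
  TT.TF
  .TTF.
  TTTF.
Step 2: 4 trees catch fire, 3 burn out
  TTTTT
  TTTTF
  TT.F.
  .TF..
  TTF..
Step 3: 4 trees catch fire, 4 burn out
  TTTTF
  TTTF.
  TT...
  .F...
  TF...

TTTTF
TTTF.
TT...
.F...
TF...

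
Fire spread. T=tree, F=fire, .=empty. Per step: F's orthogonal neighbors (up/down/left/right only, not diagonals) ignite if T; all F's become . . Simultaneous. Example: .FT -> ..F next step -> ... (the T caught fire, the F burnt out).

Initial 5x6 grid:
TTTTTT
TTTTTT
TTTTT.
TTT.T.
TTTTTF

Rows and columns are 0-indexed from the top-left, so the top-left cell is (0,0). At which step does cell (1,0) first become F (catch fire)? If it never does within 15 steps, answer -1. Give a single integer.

Step 1: cell (1,0)='T' (+1 fires, +1 burnt)
Step 2: cell (1,0)='T' (+2 fires, +1 burnt)
Step 3: cell (1,0)='T' (+2 fires, +2 burnt)
Step 4: cell (1,0)='T' (+4 fires, +2 burnt)
Step 5: cell (1,0)='T' (+6 fires, +4 burnt)
Step 6: cell (1,0)='T' (+5 fires, +6 burnt)
Step 7: cell (1,0)='T' (+3 fires, +5 burnt)
Step 8: cell (1,0)='F' (+2 fires, +3 burnt)
  -> target ignites at step 8
Step 9: cell (1,0)='.' (+1 fires, +2 burnt)
Step 10: cell (1,0)='.' (+0 fires, +1 burnt)
  fire out at step 10

8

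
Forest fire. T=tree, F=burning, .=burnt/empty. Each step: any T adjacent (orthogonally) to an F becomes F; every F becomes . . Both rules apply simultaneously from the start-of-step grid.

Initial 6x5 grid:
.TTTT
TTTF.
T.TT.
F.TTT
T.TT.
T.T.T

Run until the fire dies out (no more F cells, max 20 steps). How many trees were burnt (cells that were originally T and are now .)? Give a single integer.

Answer: 18

Derivation:
Step 1: +5 fires, +2 burnt (F count now 5)
Step 2: +7 fires, +5 burnt (F count now 7)
Step 3: +4 fires, +7 burnt (F count now 4)
Step 4: +1 fires, +4 burnt (F count now 1)
Step 5: +1 fires, +1 burnt (F count now 1)
Step 6: +0 fires, +1 burnt (F count now 0)
Fire out after step 6
Initially T: 19, now '.': 29
Total burnt (originally-T cells now '.'): 18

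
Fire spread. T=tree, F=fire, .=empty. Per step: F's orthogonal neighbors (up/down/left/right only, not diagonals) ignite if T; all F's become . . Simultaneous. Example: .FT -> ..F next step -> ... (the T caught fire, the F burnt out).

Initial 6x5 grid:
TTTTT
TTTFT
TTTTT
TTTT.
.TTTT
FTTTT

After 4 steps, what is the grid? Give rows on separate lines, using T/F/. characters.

Step 1: 5 trees catch fire, 2 burn out
  TTTFT
  TTF.F
  TTTFT
  TTTT.
  .TTTT
  .FTTT
Step 2: 8 trees catch fire, 5 burn out
  TTF.F
  TF...
  TTF.F
  TTTF.
  .FTTT
  ..FTT
Step 3: 8 trees catch fire, 8 burn out
  TF...
  F....
  TF...
  TFF..
  ..FFT
  ...FT
Step 4: 5 trees catch fire, 8 burn out
  F....
  .....
  F....
  F....
  ....F
  ....F

F....
.....
F....
F....
....F
....F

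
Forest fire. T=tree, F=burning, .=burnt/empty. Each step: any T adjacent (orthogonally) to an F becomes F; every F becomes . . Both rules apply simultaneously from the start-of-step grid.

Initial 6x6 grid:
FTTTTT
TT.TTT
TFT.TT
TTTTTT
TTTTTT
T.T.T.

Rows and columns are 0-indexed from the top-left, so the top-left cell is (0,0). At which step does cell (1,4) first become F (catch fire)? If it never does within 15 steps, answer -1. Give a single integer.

Step 1: cell (1,4)='T' (+6 fires, +2 burnt)
Step 2: cell (1,4)='T' (+4 fires, +6 burnt)
Step 3: cell (1,4)='T' (+4 fires, +4 burnt)
Step 4: cell (1,4)='T' (+6 fires, +4 burnt)
Step 5: cell (1,4)='F' (+5 fires, +6 burnt)
  -> target ignites at step 5
Step 6: cell (1,4)='.' (+4 fires, +5 burnt)
Step 7: cell (1,4)='.' (+0 fires, +4 burnt)
  fire out at step 7

5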